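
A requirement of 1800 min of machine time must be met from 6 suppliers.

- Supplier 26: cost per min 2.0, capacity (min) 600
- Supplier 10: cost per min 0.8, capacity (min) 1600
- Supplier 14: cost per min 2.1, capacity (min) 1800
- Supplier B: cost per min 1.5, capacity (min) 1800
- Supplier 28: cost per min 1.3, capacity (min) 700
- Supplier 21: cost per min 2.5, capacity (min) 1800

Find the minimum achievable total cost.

1540

Use suppliers in increasing cost order.
Take 1600 from Supplier 10 at 0.8 — need 200 more.
Supplier 28 at 1.3: take 200 of its 700 — requirement met.
Supplier B, Supplier 26, Supplier 14, Supplier 21: unused.
Cost = 1600×0.8 + 200×1.3 = 1540.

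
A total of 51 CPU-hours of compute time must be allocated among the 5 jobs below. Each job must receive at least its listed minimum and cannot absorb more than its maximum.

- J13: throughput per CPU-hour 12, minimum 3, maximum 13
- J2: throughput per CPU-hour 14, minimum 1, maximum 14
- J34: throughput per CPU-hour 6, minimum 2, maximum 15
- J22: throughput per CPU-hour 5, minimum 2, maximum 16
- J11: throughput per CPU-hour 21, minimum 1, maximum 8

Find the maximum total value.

614

Meeting every minimum uses 3+1+2+2+1 = 9 CPU-hours, leaving 42.
Rank by throughput per CPU-hour: J11 21 > J2 14 > J13 12 > J34 6 > J22 5.
J11: +7 to 8 (cap) → 35 left.
Give J2 13 more to hit its cap of 14 → 22 left.
Give J13 10 more to hit its cap of 13 → 12 left.
J34: +12 (room for 13) → 14. Pool exhausted.
Total = 12×13 + 14×14 + 6×14 + 5×2 + 21×8 = 614.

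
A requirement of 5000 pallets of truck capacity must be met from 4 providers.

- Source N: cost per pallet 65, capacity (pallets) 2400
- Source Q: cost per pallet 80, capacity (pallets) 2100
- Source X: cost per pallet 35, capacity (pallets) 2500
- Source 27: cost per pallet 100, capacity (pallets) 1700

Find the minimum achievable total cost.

Cheapest first:
Source X (35): use full 2500 → 2500 pallets to go.
Source N at 65: take all 2400 pallets → 100 still needed.
Source Q (80): take the remaining 100 → done.
Source 27: unused.
Cost = 2500×35 + 2400×65 + 100×80 = 251500.

251500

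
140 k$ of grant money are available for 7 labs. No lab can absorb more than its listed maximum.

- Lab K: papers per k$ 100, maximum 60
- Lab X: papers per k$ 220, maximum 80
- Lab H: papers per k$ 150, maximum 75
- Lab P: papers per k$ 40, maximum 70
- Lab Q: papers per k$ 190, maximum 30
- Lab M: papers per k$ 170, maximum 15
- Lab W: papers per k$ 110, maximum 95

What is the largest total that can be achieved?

Rank by papers per k$: Lab X 220 > Lab Q 190 > Lab M 170 > Lab H 150 > Lab W 110 > Lab K 100 > Lab P 40.
Lab X: +80 to 80 (cap) ; 60 left.
Lab Q takes 30 to reach its cap of 30 ; 30 left.
Lab M takes 15 to reach its cap of 15 ; 15 left.
Lab H has room for 75 but only 15 remain, so it gets 15.
Total = 220×80 + 150×15 + 190×30 + 170×15 = 28100.

28100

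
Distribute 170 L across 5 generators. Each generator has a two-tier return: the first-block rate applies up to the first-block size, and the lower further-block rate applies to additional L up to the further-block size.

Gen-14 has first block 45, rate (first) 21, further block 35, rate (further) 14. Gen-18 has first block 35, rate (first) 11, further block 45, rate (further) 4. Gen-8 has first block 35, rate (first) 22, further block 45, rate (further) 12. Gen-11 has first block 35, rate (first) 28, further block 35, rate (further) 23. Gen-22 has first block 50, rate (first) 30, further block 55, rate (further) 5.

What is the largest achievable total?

4370

Rank every tier by rate: Gen-22/first 30 > Gen-11/first 28 > Gen-11/second 23 > Gen-8/first 22 > Gen-14/first 21 > Gen-14/second 14 > Gen-8/second 12 > Gen-18/first 11 > Gen-22/second 5 > Gen-18/second 4.
Fill Gen-22 first block (50 at 30) ; 120 left.
Gen-11/first (28): +35 ; 85 left.
Fill Gen-11 second block (35 at 23) ; 50 left.
Gen-8 first at 22: fill all 35 ; 15 left.
15 remain; put them into Gen-14 first at 21.
Total = 30×50 + 28×35 + 23×35 + 22×35 + 21×15 = 4370.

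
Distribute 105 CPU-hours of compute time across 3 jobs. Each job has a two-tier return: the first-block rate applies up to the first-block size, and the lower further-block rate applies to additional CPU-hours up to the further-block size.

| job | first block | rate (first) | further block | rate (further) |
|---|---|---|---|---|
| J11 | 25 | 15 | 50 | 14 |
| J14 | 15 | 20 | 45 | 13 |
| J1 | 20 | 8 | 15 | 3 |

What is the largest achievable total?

Rank every tier by rate: J14/tier1 20 > J11/tier1 15 > J11/tier2 14 > J14/tier2 13 > J1/tier1 8 > J1/tier2 3.
J14 tier1 at 20: fill all 15 — 90 left.
J11/tier1 (15): +25 — 65 left.
Fill J11 tier2 block (50 at 14) — 15 left.
15 remain; put them into J14 tier2 at 13.
Total = 20×15 + 15×25 + 14×50 + 13×15 = 1570.

1570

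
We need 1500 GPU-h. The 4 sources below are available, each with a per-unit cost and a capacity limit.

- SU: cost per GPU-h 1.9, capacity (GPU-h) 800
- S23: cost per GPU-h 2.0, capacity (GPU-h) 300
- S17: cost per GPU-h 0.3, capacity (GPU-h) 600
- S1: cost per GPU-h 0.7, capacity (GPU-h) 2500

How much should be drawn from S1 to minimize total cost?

Cheapest first:
S17 (0.3): use full 600 ; 900 GPU-h to go.
Take 900 from S1 at 0.7 to finish.
SU, S23: unused.

900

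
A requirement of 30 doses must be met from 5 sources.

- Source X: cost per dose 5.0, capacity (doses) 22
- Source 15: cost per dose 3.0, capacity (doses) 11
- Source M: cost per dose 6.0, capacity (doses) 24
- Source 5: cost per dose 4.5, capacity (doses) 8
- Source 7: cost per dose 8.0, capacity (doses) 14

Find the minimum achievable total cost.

Fill from the cheapest source first.
Source 15 (3.0): use full 11 — 19 doses to go.
Source 5 at 4.5: take all 8 doses — 11 still needed.
Source X at 5.0: take 11 of its 22 — requirement met.
Source M, Source 7: unused.
Cost = 11×3.0 + 8×4.5 + 11×5.0 = 124.

124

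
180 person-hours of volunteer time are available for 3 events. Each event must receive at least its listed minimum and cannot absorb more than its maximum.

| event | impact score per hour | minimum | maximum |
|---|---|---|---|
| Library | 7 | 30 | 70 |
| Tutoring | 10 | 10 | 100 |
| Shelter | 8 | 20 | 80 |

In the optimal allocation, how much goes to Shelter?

50

Meeting every minimum uses 30+10+20 = 60 person-hours, leaving 120.
Order the events by impact score per hour: Tutoring 10 > Shelter 8 > Library 7.
Give Tutoring 90 more to hit its cap of 100 ; 30 left.
Shelter has room for 60 more but only 30 remain, so it gets 50.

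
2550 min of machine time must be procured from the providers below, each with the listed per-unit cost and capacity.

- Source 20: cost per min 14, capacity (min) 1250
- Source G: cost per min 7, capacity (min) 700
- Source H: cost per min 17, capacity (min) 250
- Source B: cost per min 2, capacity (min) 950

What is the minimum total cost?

19400

Cheapest first:
Source B at 2: take all 950 min — 1600 still needed.
Take 700 from Source G at 7 — need 900 more.
Take 900 from Source 20 at 14 to finish.
Source H: unused.
Cost = 950×2 + 700×7 + 900×14 = 19400.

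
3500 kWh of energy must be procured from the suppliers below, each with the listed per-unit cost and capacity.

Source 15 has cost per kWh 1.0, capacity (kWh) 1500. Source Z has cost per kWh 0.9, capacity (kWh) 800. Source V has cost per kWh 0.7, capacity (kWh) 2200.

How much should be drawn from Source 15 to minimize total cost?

500

Cheapest first:
Source V at 0.7: take all 2200 kWh ; 1300 still needed.
Source Z (0.9): use full 800 ; 500 kWh to go.
Take 500 from Source 15 at 1.0 to finish.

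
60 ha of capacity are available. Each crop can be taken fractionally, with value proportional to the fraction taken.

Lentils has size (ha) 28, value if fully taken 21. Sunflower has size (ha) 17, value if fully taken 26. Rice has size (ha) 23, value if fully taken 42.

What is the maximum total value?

Rank by value-to-size ratio: Rice 42/23≈1.83, Sunflower 26/17≈1.53, Lentils 21/28≈0.75.
All 23 ha of Rice fit (value 42) → 37 remain.
Sunflower: take in full, 17 ha for value 26 → 20 left.
20 ha left: a 20/28 share of Lentils gives 21×20/28 = 15.
Total value = 83.

83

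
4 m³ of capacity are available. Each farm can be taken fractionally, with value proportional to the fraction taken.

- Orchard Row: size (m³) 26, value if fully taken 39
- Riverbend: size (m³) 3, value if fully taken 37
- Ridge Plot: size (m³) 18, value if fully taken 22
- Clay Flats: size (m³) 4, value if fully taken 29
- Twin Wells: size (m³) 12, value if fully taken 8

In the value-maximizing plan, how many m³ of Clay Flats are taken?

1

Rank by value-to-size ratio: Riverbend 37/3≈12.3, Clay Flats 29/4≈7.25, Orchard Row 39/26≈1.5, Ridge Plot 22/18≈1.22, Twin Wells 8/12≈0.667.
All 3 m³ of Riverbend fit (value 37) — 1 remain.
Fill the last 1 m³ with part of Clay Flats: 1/4 of it earns 7.25.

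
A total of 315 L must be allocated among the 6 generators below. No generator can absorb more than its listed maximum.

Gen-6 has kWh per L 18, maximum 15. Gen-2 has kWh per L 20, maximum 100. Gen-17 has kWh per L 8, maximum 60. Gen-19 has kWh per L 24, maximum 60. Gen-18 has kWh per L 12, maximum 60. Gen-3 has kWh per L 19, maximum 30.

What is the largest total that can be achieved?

Order the generators by kWh per L: Gen-19 24 > Gen-2 20 > Gen-3 19 > Gen-6 18 > Gen-18 12 > Gen-17 8.
Gen-19 takes 60 to reach its cap of 60 — 255 left.
Gen-2 takes 100 to reach its cap of 100 — 155 left.
Give Gen-3 30 to hit its cap of 30 — 125 left.
Gen-6: +15 to 15 (cap) — 110 left.
Gen-18: +60 to 60 (cap) — 50 left.
Gen-17: +50 (room for 60) → 50. Pool exhausted.
Total = 18×15 + 20×100 + 8×50 + 24×60 + 12×60 + 19×30 = 5400.

5400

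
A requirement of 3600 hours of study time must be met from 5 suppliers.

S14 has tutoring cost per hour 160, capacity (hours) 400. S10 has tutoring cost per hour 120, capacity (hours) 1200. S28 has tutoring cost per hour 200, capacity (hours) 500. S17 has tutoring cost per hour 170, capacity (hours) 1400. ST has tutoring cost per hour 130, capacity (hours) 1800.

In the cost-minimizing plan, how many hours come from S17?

200

Use suppliers in increasing cost order.
S10 at 120: take all 1200 hours — 2400 still needed.
Take 1800 from ST at 130 — need 600 more.
S14 (160): use full 400 — 200 hours to go.
S17 (170): take the remaining 200 — done.
S28: unused.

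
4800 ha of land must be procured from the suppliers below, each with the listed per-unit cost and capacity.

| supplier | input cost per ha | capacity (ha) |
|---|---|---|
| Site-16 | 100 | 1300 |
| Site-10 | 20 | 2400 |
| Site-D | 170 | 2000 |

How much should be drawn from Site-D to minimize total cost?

1100

Fill from the cheapest supplier first.
Site-10 at 20: take all 2400 ha — 2400 still needed.
Site-16 at 100: take all 1300 ha — 1100 still needed.
Site-D (170): take the remaining 1100 — done.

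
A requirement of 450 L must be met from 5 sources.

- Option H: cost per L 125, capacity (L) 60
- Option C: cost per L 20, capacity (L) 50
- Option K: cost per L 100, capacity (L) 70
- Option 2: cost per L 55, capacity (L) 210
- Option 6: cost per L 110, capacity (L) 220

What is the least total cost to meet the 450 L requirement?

32750

Fill from the cheapest source first.
Option C at 20: take all 50 L → 400 still needed.
Option 2 (55): use full 210 → 190 L to go.
Take 70 from Option K at 100 → need 120 more.
Option 6 (110): take the remaining 120 → done.
Option H: unused.
Cost = 50×20 + 210×55 + 70×100 + 120×110 = 32750.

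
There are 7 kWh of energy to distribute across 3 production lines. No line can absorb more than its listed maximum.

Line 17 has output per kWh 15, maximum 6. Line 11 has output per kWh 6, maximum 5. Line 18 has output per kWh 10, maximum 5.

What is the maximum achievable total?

100

Order the production lines by output per kWh: Line 17 15 > Line 18 10 > Line 11 6.
Give Line 17 6 to hit its cap of 6 ; 1 left.
Line 18: +1 (room for 5) → 1. Pool exhausted.
Total = 15×6 + 10×1 = 100.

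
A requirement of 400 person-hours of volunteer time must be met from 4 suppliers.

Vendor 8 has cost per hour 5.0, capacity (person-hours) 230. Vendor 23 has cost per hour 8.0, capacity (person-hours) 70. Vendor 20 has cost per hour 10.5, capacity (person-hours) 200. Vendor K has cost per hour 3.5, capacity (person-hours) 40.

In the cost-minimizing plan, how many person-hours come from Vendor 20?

Fill from the cheapest supplier first.
Take 40 from Vendor K at 3.5 → need 360 more.
Take 230 from Vendor 8 at 5.0 → need 130 more.
Take 70 from Vendor 23 at 8.0 → need 60 more.
Vendor 20 (10.5): take the remaining 60 → done.

60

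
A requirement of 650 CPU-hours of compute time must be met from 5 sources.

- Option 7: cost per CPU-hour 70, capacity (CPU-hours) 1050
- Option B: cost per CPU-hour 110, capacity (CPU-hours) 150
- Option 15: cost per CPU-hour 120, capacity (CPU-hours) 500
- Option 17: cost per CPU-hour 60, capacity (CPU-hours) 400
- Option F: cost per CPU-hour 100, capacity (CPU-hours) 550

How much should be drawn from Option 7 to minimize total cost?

Use sources in increasing cost order.
Take 400 from Option 17 at 60 → need 250 more.
Option 7 (70): take the remaining 250 → done.
Option F, Option B, Option 15: unused.

250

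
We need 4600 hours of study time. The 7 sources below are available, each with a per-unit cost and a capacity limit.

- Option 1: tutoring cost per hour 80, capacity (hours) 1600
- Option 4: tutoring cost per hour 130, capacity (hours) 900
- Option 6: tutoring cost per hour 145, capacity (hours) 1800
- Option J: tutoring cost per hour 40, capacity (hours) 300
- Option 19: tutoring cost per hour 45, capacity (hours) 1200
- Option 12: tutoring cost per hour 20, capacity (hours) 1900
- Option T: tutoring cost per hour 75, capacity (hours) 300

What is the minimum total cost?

Fill from the cheapest source first.
Option 12 (20): use full 1900 — 2700 hours to go.
Option J at 40: take all 300 hours — 2400 still needed.
Option 19 (45): use full 1200 — 1200 hours to go.
Option T (75): use full 300 — 900 hours to go.
Option 1 at 80: take 900 of its 1600 — requirement met.
Option 4, Option 6: unused.
Cost = 1900×20 + 300×40 + 1200×45 + 300×75 + 900×80 = 198500.

198500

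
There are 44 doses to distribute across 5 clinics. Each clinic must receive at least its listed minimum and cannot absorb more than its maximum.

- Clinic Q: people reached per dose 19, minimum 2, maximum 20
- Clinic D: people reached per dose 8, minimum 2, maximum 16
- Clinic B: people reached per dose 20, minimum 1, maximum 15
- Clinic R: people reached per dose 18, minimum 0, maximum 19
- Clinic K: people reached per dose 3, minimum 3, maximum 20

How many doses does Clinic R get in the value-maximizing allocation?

Meeting every minimum uses 2+2+1+0+3 = 8 doses, leaving 36.
Rank by people reached per dose: Clinic B 20 > Clinic Q 19 > Clinic R 18 > Clinic D 8 > Clinic K 3.
Clinic B takes 14 more to reach its cap of 15 ; 22 left.
Give Clinic Q 18 more to hit its cap of 20 ; 4 left.
Clinic R: +4 (room for 19) → 4. Pool exhausted.

4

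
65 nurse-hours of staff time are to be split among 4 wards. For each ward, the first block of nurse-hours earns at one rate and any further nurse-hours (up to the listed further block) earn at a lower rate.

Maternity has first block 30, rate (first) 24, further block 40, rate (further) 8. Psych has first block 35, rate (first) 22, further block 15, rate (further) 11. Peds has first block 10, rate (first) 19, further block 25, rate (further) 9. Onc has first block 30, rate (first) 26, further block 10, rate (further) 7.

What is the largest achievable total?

1610

Treat each block as its own option and order by rate: Onc/T1 26 > Maternity/T1 24 > Psych/T1 22 > Peds/T1 19 > Psych/T2 11 > Peds/T2 9 > Maternity/T2 8 > Onc/T2 7.
Fill Onc T1 block (30 at 26) — 35 left.
Maternity/T1 (24): +30 — 5 left.
Psych/T1: +5 of 35 at 22; pool empty.
Total = 26×30 + 24×30 + 22×5 = 1610.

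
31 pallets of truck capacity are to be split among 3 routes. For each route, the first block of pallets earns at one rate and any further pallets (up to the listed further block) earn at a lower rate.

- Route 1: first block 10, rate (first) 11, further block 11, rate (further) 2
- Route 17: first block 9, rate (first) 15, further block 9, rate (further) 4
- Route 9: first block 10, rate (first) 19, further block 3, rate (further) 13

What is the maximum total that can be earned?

463

Order all 6 blocks by rate: Route 9/T1 19 > Route 17/T1 15 > Route 9/T2 13 > Route 1/T1 11 > Route 17/T2 4 > Route 1/T2 2.
Fill Route 9 T1 block (10 at 19) → 21 left.
Fill Route 17 T1 block (9 at 15) → 12 left.
Route 9 T2 at 13: fill all 3 → 9 left.
Route 1 T1 at 11: only 9 left, fill 9.
Total = 19×10 + 15×9 + 13×3 + 11×9 = 463.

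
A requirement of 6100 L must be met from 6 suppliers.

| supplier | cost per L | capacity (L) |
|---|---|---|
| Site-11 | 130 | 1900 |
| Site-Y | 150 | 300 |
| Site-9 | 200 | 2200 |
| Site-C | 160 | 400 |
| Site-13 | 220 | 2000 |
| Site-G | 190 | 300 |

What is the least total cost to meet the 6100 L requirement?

Fill from the cheapest supplier first.
Site-11 at 130: take all 1900 L → 4200 still needed.
Site-Y at 150: take all 300 L → 3900 still needed.
Site-C (160): use full 400 → 3500 L to go.
Take 300 from Site-G at 190 → need 3200 more.
Take 2200 from Site-9 at 200 → need 1000 more.
Site-13 at 220: take 1000 of its 2000 → requirement met.
Cost = 1900×130 + 300×150 + 400×160 + 300×190 + 2200×200 + 1000×220 = 1073000.

1073000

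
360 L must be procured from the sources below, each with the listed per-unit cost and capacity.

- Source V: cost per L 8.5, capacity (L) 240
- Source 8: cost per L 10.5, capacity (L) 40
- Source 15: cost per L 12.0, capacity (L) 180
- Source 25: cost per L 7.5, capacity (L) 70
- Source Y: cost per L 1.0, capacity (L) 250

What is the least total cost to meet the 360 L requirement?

1115

Use sources in increasing cost order.
Take 250 from Source Y at 1.0 → need 110 more.
Take 70 from Source 25 at 7.5 → need 40 more.
Source V at 8.5: take 40 of its 240 → requirement met.
Source 8, Source 15: unused.
Cost = 250×1.0 + 70×7.5 + 40×8.5 = 1115.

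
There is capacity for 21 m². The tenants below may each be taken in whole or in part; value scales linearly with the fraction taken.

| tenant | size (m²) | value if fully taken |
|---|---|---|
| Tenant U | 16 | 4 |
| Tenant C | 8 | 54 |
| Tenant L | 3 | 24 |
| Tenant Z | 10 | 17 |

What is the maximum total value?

Sort by value density: Tenant L 24/3≈8, Tenant C 54/8≈6.75, Tenant Z 17/10≈1.7, Tenant U 4/16≈0.25.
All 3 m² of Tenant L fit (value 24) ; 18 remain.
Take all of Tenant C (8 m², value 54) ; 10 m² left.
Take all of Tenant Z (10 m², value 17) ; 0 m² left.
Total value = 95.

95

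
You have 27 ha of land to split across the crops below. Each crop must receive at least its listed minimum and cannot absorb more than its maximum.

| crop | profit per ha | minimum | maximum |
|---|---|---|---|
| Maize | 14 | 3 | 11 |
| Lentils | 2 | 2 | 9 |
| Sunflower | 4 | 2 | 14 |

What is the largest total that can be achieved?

214

Meeting every minimum uses 3+2+2 = 7 ha, leaving 20.
Rank by profit per ha: Maize 14 > Sunflower 4 > Lentils 2.
Maize: +8 to 11 (cap) — 12 left.
Sunflower takes 12 more to reach its cap of 14 — 0 left.
Total = 14×11 + 2×2 + 4×14 = 214.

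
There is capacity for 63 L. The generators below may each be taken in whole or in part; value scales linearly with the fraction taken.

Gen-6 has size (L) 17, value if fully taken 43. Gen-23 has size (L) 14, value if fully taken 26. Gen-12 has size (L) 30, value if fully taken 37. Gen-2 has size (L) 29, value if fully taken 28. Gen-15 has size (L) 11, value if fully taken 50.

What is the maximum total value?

144.9

Rank by value-to-size ratio: Gen-15 50/11≈4.55, Gen-6 43/17≈2.53, Gen-23 26/14≈1.86, Gen-12 37/30≈1.23, Gen-2 28/29≈0.966.
Take all of Gen-15 (11 L, value 50) — 52 L left.
Take all of Gen-6 (17 L, value 43) — 35 L left.
Gen-23: take in full, 14 L for value 26 — 21 left.
Fill the last 21 L with part of Gen-12: 21/30 of it earns 25.9.
Total value = 144.9.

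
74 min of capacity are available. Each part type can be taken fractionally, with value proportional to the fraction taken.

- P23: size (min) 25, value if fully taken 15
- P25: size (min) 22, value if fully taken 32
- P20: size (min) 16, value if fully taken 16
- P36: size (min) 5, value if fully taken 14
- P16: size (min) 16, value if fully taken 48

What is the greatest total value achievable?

Best value per unit of size first: P16 48/16≈3, P36 14/5≈2.8, P25 32/22≈1.45, P20 16/16≈1, P23 15/25≈0.6.
All 16 min of P16 fit (value 48) — 58 remain.
P36: take in full, 5 min for value 14 — 53 left.
All 22 min of P25 fit (value 32) — 31 remain.
Take all of P20 (16 min, value 16) — 15 min left.
Fill the last 15 min with part of P23: 15/25 of it earns 9.
Total value = 119.

119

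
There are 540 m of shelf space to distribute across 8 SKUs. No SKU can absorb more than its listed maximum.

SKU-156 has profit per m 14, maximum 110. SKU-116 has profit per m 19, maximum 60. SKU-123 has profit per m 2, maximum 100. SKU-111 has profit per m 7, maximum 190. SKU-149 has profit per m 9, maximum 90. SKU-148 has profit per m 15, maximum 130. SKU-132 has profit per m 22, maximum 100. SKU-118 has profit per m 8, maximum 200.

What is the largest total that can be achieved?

Order the SKUs by profit per m: SKU-132 22 > SKU-116 19 > SKU-148 15 > SKU-156 14 > SKU-149 9 > SKU-118 8 > SKU-111 7 > SKU-123 2.
SKU-132 takes 100 to reach its cap of 100 → 440 left.
Give SKU-116 60 to hit its cap of 60 → 380 left.
Give SKU-148 130 to hit its cap of 130 → 250 left.
SKU-156: +110 to 110 (cap) → 140 left.
SKU-149: +90 to 90 (cap) → 50 left.
SKU-118: +50 (room for 200) → 50. Pool exhausted.
Total = 14×110 + 19×60 + 9×90 + 15×130 + 22×100 + 8×50 = 8040.

8040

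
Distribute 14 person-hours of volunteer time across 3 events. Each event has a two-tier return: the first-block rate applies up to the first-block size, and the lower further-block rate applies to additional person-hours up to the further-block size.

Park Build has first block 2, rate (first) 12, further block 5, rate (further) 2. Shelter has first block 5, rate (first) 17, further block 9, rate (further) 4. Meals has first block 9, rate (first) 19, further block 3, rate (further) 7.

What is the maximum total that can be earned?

Treat each block as its own option and order by rate: Meals/T1 19 > Shelter/T1 17 > Park Build/T1 12 > Meals/T2 7 > Shelter/T2 4 > Park Build/T2 2.
Meals T1 at 19: fill all 9 ; 5 left.
Shelter/T1 (17): +5 ; 0 left.
Total = 19×9 + 17×5 = 256.

256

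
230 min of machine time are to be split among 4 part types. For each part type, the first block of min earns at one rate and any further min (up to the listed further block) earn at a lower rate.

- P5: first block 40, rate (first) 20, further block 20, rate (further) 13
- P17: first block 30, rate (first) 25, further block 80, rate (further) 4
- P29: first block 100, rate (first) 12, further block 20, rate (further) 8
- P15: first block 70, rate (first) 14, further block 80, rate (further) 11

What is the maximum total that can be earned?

3630

Rank every tier by rate: P17/tier1 25 > P5/tier1 20 > P15/tier1 14 > P5/tier2 13 > P29/tier1 12 > P15/tier2 11 > P29/tier2 8 > P17/tier2 4.
P17 tier1 at 25: fill all 30 ; 200 left.
Fill P5 tier1 block (40 at 20) ; 160 left.
Fill P15 tier1 block (70 at 14) ; 90 left.
P5/tier2 (13): +20 ; 70 left.
P29 tier1 at 12: only 70 left, fill 70.
Total = 25×30 + 20×40 + 14×70 + 13×20 + 12×70 = 3630.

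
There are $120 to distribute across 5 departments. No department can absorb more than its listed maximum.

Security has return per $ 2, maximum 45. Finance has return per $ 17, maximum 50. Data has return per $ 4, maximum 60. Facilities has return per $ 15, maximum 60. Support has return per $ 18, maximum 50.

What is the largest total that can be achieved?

Highest return per $ first: Support 18 > Finance 17 > Facilities 15 > Data 4 > Security 2.
Support takes 50 to reach its cap of 50 → 70 left.
Finance takes 50 to reach its cap of 50 → 20 left.
Only 20 left; Facilities takes them to reach 20.
Total = 17×50 + 15×20 + 18×50 = 2050.

2050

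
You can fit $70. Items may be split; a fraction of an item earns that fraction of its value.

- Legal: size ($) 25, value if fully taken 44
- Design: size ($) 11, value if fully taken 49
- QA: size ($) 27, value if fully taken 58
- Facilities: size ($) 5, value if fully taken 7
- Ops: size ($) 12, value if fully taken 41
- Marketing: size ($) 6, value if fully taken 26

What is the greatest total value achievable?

Rank by value-to-size ratio: Design 49/11≈4.45, Marketing 26/6≈4.33, Ops 41/12≈3.42, QA 58/27≈2.15, Legal 44/25≈1.76, Facilities 7/5≈1.4.
Design: take in full, 11 $ for value 49 ; 59 left.
All 6 $ of Marketing fit (value 26) ; 53 remain.
Take all of Ops (12 $, value 41) ; 41 $ left.
Take all of QA (27 $, value 58) ; 14 $ left.
14 $ left: a 14/25 share of Legal gives 44×14/25 = 24.64.
Total value = 198.64.

198.64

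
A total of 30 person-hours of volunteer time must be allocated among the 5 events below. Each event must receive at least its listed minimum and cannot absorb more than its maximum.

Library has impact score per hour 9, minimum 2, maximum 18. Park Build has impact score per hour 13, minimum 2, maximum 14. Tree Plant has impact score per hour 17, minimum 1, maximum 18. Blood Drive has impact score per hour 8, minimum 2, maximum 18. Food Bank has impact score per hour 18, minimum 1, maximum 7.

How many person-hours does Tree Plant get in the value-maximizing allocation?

Meeting every minimum uses 2+2+1+2+1 = 8 person-hours, leaving 22.
Highest impact score per hour first: Food Bank 18 > Tree Plant 17 > Park Build 13 > Library 9 > Blood Drive 8.
Food Bank: +6 to 7 (cap) ; 16 left.
Tree Plant: +16 (room for 17) → 17. Pool exhausted.

17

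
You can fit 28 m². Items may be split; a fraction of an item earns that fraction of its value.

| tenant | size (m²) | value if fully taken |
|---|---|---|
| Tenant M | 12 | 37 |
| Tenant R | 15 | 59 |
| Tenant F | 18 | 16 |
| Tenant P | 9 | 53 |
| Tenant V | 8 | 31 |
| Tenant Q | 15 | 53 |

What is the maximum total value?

Rank by value-to-size ratio: Tenant P 53/9≈5.89, Tenant R 59/15≈3.93, Tenant V 31/8≈3.88, Tenant Q 53/15≈3.53, Tenant M 37/12≈3.08, Tenant F 16/18≈0.889.
Take all of Tenant P (9 m², value 53) — 19 m² left.
Tenant R: take in full, 15 m² for value 59 — 4 left.
4 m² left: a 4/8 share of Tenant V gives 31×4/8 = 15.5.
Total value = 127.5.

127.5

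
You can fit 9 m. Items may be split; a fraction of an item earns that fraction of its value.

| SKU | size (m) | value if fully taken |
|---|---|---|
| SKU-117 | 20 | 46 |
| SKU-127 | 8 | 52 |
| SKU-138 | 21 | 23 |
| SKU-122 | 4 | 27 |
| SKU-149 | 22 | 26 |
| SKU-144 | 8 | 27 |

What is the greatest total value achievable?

59.5

Best value per unit of size first: SKU-122 27/4≈6.75, SKU-127 52/8≈6.5, SKU-144 27/8≈3.38, SKU-117 46/20≈2.3, SKU-149 26/22≈1.18, SKU-138 23/21≈1.1.
All 4 m of SKU-122 fit (value 27) — 5 remain.
5 m left: a 5/8 share of SKU-127 gives 52×5/8 = 32.5.
Total value = 59.5.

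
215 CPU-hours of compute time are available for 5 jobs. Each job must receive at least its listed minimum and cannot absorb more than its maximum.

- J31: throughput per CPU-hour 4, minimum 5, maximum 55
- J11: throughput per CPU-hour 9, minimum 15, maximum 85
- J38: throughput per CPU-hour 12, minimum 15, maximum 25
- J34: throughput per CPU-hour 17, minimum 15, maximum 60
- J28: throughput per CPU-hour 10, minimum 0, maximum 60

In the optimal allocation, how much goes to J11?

Meeting every minimum uses 5+15+15+15+0 = 50 CPU-hours, leaving 165.
Order the jobs by throughput per CPU-hour: J34 17 > J38 12 > J28 10 > J11 9 > J31 4.
J34: +45 to 60 (cap) ; 120 left.
J38 takes 10 more to reach its cap of 25 ; 110 left.
Give J28 60 more to hit its cap of 60 ; 50 left.
J11: +50 (room for 70) → 65. Pool exhausted.

65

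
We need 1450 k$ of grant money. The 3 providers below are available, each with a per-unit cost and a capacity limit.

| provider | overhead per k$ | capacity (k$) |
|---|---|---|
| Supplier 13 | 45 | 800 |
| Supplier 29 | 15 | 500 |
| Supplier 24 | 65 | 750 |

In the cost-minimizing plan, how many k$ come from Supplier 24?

Cheapest first:
Supplier 29 (15): use full 500 → 950 k$ to go.
Take 800 from Supplier 13 at 45 → need 150 more.
Supplier 24 (65): take the remaining 150 → done.

150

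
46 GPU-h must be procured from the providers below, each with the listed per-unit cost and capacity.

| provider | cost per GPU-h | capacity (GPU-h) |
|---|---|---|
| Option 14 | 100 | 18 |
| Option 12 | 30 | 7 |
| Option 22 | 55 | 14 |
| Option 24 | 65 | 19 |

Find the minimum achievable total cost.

Use providers in increasing cost order.
Option 12 at 30: take all 7 GPU-h → 39 still needed.
Option 22 at 55: take all 14 GPU-h → 25 still needed.
Option 24 at 65: take all 19 GPU-h → 6 still needed.
Take 6 from Option 14 at 100 to finish.
Cost = 7×30 + 14×55 + 19×65 + 6×100 = 2815.

2815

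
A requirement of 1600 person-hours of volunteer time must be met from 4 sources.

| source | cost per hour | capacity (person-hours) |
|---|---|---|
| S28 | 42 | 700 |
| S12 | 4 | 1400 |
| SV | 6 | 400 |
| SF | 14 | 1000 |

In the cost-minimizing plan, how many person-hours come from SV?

Fill from the cheapest source first.
S12 (4): use full 1400 ; 200 person-hours to go.
SV (6): take the remaining 200 ; done.
SF, S28: unused.

200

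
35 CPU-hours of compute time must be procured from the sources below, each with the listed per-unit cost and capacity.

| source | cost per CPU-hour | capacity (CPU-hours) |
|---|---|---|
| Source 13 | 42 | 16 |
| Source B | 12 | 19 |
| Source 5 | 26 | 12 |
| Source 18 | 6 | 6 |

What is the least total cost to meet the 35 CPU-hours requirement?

524

Cheapest first:
Source 18 (6): use full 6 → 29 CPU-hours to go.
Take 19 from Source B at 12 → need 10 more.
Take 10 from Source 5 at 26 to finish.
Source 13: unused.
Cost = 6×6 + 19×12 + 10×26 = 524.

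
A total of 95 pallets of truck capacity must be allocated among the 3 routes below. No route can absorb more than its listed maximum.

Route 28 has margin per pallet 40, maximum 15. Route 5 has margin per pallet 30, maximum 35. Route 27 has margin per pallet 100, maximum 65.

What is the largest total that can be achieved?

Highest margin per pallet first: Route 27 100 > Route 28 40 > Route 5 30.
Route 27 takes 65 to reach its cap of 65 → 30 left.
Give Route 28 15 to hit its cap of 15 → 15 left.
Route 5 has room for 35 but only 15 remain, so it gets 15.
Total = 40×15 + 30×15 + 100×65 = 7550.

7550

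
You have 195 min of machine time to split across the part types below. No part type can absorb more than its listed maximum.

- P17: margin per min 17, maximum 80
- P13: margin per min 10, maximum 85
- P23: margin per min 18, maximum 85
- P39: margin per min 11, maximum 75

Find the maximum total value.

3220

Highest margin per min first: P23 18 > P17 17 > P39 11 > P13 10.
Give P23 85 to hit its cap of 85 → 110 left.
P17: +80 to 80 (cap) → 30 left.
P39 has room for 75 but only 30 remain, so it gets 30.
Total = 17×80 + 18×85 + 11×30 = 3220.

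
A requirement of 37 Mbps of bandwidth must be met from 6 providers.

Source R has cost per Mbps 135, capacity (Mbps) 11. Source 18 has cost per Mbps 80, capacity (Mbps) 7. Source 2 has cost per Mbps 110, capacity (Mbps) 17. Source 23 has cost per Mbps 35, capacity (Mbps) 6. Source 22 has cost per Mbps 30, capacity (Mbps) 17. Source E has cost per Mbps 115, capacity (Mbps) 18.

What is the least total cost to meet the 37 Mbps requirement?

2050

Use providers in increasing cost order.
Source 22 (30): use full 17 — 20 Mbps to go.
Source 23 (35): use full 6 — 14 Mbps to go.
Take 7 from Source 18 at 80 — need 7 more.
Take 7 from Source 2 at 110 to finish.
Source E, Source R: unused.
Cost = 17×30 + 6×35 + 7×80 + 7×110 = 2050.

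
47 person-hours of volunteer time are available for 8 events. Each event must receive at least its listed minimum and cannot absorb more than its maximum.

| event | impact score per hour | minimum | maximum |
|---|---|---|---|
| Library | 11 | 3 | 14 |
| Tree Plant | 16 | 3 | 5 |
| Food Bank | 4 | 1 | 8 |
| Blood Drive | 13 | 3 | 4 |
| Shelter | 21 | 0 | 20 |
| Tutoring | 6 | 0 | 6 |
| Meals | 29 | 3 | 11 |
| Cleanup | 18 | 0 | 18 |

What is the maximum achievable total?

971

Meeting every minimum uses 3+3+1+3+0+0+3+0 = 13 person-hours, leaving 34.
Highest impact score per hour first: Meals 29 > Shelter 21 > Cleanup 18 > Tree Plant 16 > Blood Drive 13 > Library 11 > Tutoring 6 > Food Bank 4.
Meals takes 8 more to reach its cap of 11 ; 26 left.
Shelter: +20 to 20 (cap) ; 6 left.
Cleanup: +6 (room for 18) → 6. Pool exhausted.
Total = 11×3 + 16×3 + 4×1 + 13×3 + 21×20 + 29×11 + 18×6 = 971.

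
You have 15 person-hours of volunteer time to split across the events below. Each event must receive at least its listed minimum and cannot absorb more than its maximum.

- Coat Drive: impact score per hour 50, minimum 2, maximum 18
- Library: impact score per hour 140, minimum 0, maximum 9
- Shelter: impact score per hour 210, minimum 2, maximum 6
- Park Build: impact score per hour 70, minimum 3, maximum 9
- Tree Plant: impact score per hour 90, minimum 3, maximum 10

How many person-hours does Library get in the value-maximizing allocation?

Meeting every minimum uses 2+0+2+3+3 = 10 person-hours, leaving 5.
Rank by impact score per hour: Shelter 210 > Library 140 > Tree Plant 90 > Park Build 70 > Coat Drive 50.
Shelter: +4 to 6 (cap) ; 1 left.
Only 1 left; Library takes them to reach 1.

1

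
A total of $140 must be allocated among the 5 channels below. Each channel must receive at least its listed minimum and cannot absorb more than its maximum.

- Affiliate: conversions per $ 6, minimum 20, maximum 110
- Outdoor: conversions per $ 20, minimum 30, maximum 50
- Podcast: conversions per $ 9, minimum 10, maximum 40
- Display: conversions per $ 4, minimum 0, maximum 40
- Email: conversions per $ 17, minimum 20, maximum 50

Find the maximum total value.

Meeting every minimum uses 20+30+10+0+20 = 80 $, leaving 60.
Rank by conversions per $: Outdoor 20 > Email 17 > Podcast 9 > Affiliate 6 > Display 4.
Outdoor takes 20 more to reach its cap of 50 — 40 left.
Email: +30 to 50 (cap) — 10 left.
Podcast: +10 (room for 30) → 20. Pool exhausted.
Total = 6×20 + 20×50 + 9×20 + 17×50 = 2150.

2150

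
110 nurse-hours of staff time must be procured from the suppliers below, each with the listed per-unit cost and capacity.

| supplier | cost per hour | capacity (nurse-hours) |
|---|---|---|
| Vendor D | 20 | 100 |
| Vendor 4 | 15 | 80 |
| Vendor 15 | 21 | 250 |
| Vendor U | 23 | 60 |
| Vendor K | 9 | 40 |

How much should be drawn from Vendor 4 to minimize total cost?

70

Use suppliers in increasing cost order.
Vendor K (9): use full 40 — 70 nurse-hours to go.
Vendor 4 (15): take the remaining 70 — done.
Vendor D, Vendor 15, Vendor U: unused.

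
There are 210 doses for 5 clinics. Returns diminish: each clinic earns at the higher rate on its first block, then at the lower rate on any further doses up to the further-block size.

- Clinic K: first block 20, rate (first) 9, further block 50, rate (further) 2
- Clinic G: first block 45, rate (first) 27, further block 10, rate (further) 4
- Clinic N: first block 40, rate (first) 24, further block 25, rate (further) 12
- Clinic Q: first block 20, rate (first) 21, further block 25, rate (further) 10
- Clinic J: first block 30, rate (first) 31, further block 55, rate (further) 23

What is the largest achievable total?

Treat each block as its own option and order by rate: Clinic J/first 31 > Clinic G/first 27 > Clinic N/first 24 > Clinic J/second 23 > Clinic Q/first 21 > Clinic N/second 12 > Clinic Q/second 10 > Clinic K/first 9 > Clinic G/second 4 > Clinic K/second 2.
Clinic J first at 31: fill all 30 — 180 left.
Fill Clinic G first block (45 at 27) — 135 left.
Fill Clinic N first block (40 at 24) — 95 left.
Clinic J/second (23): +55 — 40 left.
Clinic Q/first (21): +20 — 20 left.
20 remain; put them into Clinic N second at 12.
Total = 31×30 + 27×45 + 24×40 + 23×55 + 21×20 + 12×20 = 5030.

5030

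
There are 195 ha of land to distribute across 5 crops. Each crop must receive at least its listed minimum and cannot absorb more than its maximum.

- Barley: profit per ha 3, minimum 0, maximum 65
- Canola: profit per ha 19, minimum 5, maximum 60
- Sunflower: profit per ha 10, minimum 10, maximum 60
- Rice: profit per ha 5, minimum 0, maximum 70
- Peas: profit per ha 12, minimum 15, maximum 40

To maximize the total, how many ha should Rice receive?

Meeting every minimum uses 0+5+10+0+15 = 30 ha, leaving 165.
Rank by profit per ha: Canola 19 > Peas 12 > Sunflower 10 > Rice 5 > Barley 3.
Canola takes 55 more to reach its cap of 60 — 110 left.
Peas takes 25 more to reach its cap of 40 — 85 left.
Give Sunflower 50 more to hit its cap of 60 — 35 left.
Rice: +35 (room for 70) → 35. Pool exhausted.

35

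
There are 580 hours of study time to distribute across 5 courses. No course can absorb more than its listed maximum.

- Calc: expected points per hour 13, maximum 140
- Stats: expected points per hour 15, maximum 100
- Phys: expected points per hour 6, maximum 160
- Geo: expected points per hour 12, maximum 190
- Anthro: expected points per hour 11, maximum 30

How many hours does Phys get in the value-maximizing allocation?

Highest expected points per hour first: Stats 15 > Calc 13 > Geo 12 > Anthro 11 > Phys 6.
Stats: +100 to 100 (cap) ; 480 left.
Calc: +140 to 140 (cap) ; 340 left.
Geo takes 190 to reach its cap of 190 ; 150 left.
Anthro takes 30 to reach its cap of 30 ; 120 left.
Phys has room for 160 but only 120 remain, so it gets 120.

120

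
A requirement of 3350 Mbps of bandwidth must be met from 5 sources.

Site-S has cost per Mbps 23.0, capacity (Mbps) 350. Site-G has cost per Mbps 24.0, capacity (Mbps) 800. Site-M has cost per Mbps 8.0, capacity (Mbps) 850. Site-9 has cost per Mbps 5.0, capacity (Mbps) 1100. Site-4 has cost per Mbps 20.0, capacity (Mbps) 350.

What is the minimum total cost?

Fill from the cheapest source first.
Site-9 (5.0): use full 1100 — 2250 Mbps to go.
Site-M at 8.0: take all 850 Mbps — 1400 still needed.
Site-4 (20.0): use full 350 — 1050 Mbps to go.
Take 350 from Site-S at 23.0 — need 700 more.
Site-G at 24.0: take 700 of its 800 — requirement met.
Cost = 1100×5.0 + 850×8.0 + 350×20.0 + 350×23.0 + 700×24.0 = 44150.

44150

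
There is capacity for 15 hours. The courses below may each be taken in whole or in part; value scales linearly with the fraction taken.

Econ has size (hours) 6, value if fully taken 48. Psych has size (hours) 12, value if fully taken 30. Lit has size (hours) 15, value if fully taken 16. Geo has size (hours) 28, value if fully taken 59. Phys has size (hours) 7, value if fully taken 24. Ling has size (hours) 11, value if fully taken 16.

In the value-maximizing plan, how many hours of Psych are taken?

Best value per unit of size first: Econ 48/6≈8, Phys 24/7≈3.43, Psych 30/12≈2.5, Geo 59/28≈2.11, Ling 16/11≈1.45, Lit 16/15≈1.07.
All 6 hours of Econ fit (value 48) ; 9 remain.
Phys: take in full, 7 hours for value 24 ; 2 left.
Fill the last 2 hours with part of Psych: 2/12 of it earns 5.

2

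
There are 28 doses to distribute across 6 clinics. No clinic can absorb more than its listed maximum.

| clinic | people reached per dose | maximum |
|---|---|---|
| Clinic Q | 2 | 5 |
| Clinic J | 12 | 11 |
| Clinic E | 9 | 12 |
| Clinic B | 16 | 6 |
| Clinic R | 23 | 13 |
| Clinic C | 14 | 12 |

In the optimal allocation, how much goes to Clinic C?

Rank by people reached per dose: Clinic R 23 > Clinic B 16 > Clinic C 14 > Clinic J 12 > Clinic E 9 > Clinic Q 2.
Clinic R: +13 to 13 (cap) — 15 left.
Give Clinic B 6 to hit its cap of 6 — 9 left.
Clinic C has room for 12 but only 9 remain, so it gets 9.

9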